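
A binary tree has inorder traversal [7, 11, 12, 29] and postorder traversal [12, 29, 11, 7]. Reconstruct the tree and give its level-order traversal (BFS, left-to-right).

Inorder:   [7, 11, 12, 29]
Postorder: [12, 29, 11, 7]
Algorithm: postorder visits root last, so walk postorder right-to-left;
each value is the root of the current inorder slice — split it at that
value, recurse on the right subtree first, then the left.
Recursive splits:
  root=7; inorder splits into left=[], right=[11, 12, 29]
  root=11; inorder splits into left=[], right=[12, 29]
  root=29; inorder splits into left=[12], right=[]
  root=12; inorder splits into left=[], right=[]
Reconstructed level-order: [7, 11, 29, 12]


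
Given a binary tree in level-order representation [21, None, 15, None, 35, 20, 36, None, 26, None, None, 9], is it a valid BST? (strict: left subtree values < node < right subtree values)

Level-order array: [21, None, 15, None, 35, 20, 36, None, 26, None, None, 9]
Validate using subtree bounds (lo, hi): at each node, require lo < value < hi,
then recurse left with hi=value and right with lo=value.
Preorder trace (stopping at first violation):
  at node 21 with bounds (-inf, +inf): OK
  at node 15 with bounds (21, +inf): VIOLATION
Node 15 violates its bound: not (21 < 15 < +inf).
Result: Not a valid BST


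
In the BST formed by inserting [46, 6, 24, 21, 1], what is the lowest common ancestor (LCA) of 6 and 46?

Tree insertion order: [46, 6, 24, 21, 1]
Tree (level-order array): [46, 6, None, 1, 24, None, None, 21]
In a BST, the LCA of p=6, q=46 is the first node v on the
root-to-leaf path with p <= v <= q (go left if both < v, right if both > v).
Walk from root:
  at 46: 6 <= 46 <= 46, this is the LCA
LCA = 46


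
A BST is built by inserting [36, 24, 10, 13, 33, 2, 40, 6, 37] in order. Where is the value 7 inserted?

Starting tree (level order): [36, 24, 40, 10, 33, 37, None, 2, 13, None, None, None, None, None, 6]
Insertion path: 36 -> 24 -> 10 -> 2 -> 6
Result: insert 7 as right child of 6
Final tree (level order): [36, 24, 40, 10, 33, 37, None, 2, 13, None, None, None, None, None, 6, None, None, None, 7]


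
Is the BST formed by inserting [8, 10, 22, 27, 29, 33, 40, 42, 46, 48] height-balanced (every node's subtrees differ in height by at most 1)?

Tree (level-order array): [8, None, 10, None, 22, None, 27, None, 29, None, 33, None, 40, None, 42, None, 46, None, 48]
Definition: a tree is height-balanced if, at every node, |h(left) - h(right)| <= 1 (empty subtree has height -1).
Bottom-up per-node check:
  node 48: h_left=-1, h_right=-1, diff=0 [OK], height=0
  node 46: h_left=-1, h_right=0, diff=1 [OK], height=1
  node 42: h_left=-1, h_right=1, diff=2 [FAIL (|-1-1|=2 > 1)], height=2
  node 40: h_left=-1, h_right=2, diff=3 [FAIL (|-1-2|=3 > 1)], height=3
  node 33: h_left=-1, h_right=3, diff=4 [FAIL (|-1-3|=4 > 1)], height=4
  node 29: h_left=-1, h_right=4, diff=5 [FAIL (|-1-4|=5 > 1)], height=5
  node 27: h_left=-1, h_right=5, diff=6 [FAIL (|-1-5|=6 > 1)], height=6
  node 22: h_left=-1, h_right=6, diff=7 [FAIL (|-1-6|=7 > 1)], height=7
  node 10: h_left=-1, h_right=7, diff=8 [FAIL (|-1-7|=8 > 1)], height=8
  node 8: h_left=-1, h_right=8, diff=9 [FAIL (|-1-8|=9 > 1)], height=9
Node 42 violates the condition: |-1 - 1| = 2 > 1.
Result: Not balanced


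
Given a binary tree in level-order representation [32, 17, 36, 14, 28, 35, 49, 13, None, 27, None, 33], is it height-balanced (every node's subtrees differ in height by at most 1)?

Tree (level-order array): [32, 17, 36, 14, 28, 35, 49, 13, None, 27, None, 33]
Definition: a tree is height-balanced if, at every node, |h(left) - h(right)| <= 1 (empty subtree has height -1).
Bottom-up per-node check:
  node 13: h_left=-1, h_right=-1, diff=0 [OK], height=0
  node 14: h_left=0, h_right=-1, diff=1 [OK], height=1
  node 27: h_left=-1, h_right=-1, diff=0 [OK], height=0
  node 28: h_left=0, h_right=-1, diff=1 [OK], height=1
  node 17: h_left=1, h_right=1, diff=0 [OK], height=2
  node 33: h_left=-1, h_right=-1, diff=0 [OK], height=0
  node 35: h_left=0, h_right=-1, diff=1 [OK], height=1
  node 49: h_left=-1, h_right=-1, diff=0 [OK], height=0
  node 36: h_left=1, h_right=0, diff=1 [OK], height=2
  node 32: h_left=2, h_right=2, diff=0 [OK], height=3
All nodes satisfy the balance condition.
Result: Balanced


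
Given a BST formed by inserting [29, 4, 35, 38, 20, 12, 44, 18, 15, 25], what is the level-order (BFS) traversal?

Tree insertion order: [29, 4, 35, 38, 20, 12, 44, 18, 15, 25]
Tree (level-order array): [29, 4, 35, None, 20, None, 38, 12, 25, None, 44, None, 18, None, None, None, None, 15]
BFS from the root, enqueuing left then right child of each popped node:
  queue [29] -> pop 29, enqueue [4, 35], visited so far: [29]
  queue [4, 35] -> pop 4, enqueue [20], visited so far: [29, 4]
  queue [35, 20] -> pop 35, enqueue [38], visited so far: [29, 4, 35]
  queue [20, 38] -> pop 20, enqueue [12, 25], visited so far: [29, 4, 35, 20]
  queue [38, 12, 25] -> pop 38, enqueue [44], visited so far: [29, 4, 35, 20, 38]
  queue [12, 25, 44] -> pop 12, enqueue [18], visited so far: [29, 4, 35, 20, 38, 12]
  queue [25, 44, 18] -> pop 25, enqueue [none], visited so far: [29, 4, 35, 20, 38, 12, 25]
  queue [44, 18] -> pop 44, enqueue [none], visited so far: [29, 4, 35, 20, 38, 12, 25, 44]
  queue [18] -> pop 18, enqueue [15], visited so far: [29, 4, 35, 20, 38, 12, 25, 44, 18]
  queue [15] -> pop 15, enqueue [none], visited so far: [29, 4, 35, 20, 38, 12, 25, 44, 18, 15]
Result: [29, 4, 35, 20, 38, 12, 25, 44, 18, 15]


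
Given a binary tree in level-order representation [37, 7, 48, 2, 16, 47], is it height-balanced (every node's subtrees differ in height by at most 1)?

Tree (level-order array): [37, 7, 48, 2, 16, 47]
Definition: a tree is height-balanced if, at every node, |h(left) - h(right)| <= 1 (empty subtree has height -1).
Bottom-up per-node check:
  node 2: h_left=-1, h_right=-1, diff=0 [OK], height=0
  node 16: h_left=-1, h_right=-1, diff=0 [OK], height=0
  node 7: h_left=0, h_right=0, diff=0 [OK], height=1
  node 47: h_left=-1, h_right=-1, diff=0 [OK], height=0
  node 48: h_left=0, h_right=-1, diff=1 [OK], height=1
  node 37: h_left=1, h_right=1, diff=0 [OK], height=2
All nodes satisfy the balance condition.
Result: Balanced


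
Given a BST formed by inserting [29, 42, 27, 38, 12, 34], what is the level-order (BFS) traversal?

Tree insertion order: [29, 42, 27, 38, 12, 34]
Tree (level-order array): [29, 27, 42, 12, None, 38, None, None, None, 34]
BFS from the root, enqueuing left then right child of each popped node:
  queue [29] -> pop 29, enqueue [27, 42], visited so far: [29]
  queue [27, 42] -> pop 27, enqueue [12], visited so far: [29, 27]
  queue [42, 12] -> pop 42, enqueue [38], visited so far: [29, 27, 42]
  queue [12, 38] -> pop 12, enqueue [none], visited so far: [29, 27, 42, 12]
  queue [38] -> pop 38, enqueue [34], visited so far: [29, 27, 42, 12, 38]
  queue [34] -> pop 34, enqueue [none], visited so far: [29, 27, 42, 12, 38, 34]
Result: [29, 27, 42, 12, 38, 34]


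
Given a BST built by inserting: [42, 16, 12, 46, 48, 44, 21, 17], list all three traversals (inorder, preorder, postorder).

Tree insertion order: [42, 16, 12, 46, 48, 44, 21, 17]
Tree (level-order array): [42, 16, 46, 12, 21, 44, 48, None, None, 17]
Inorder (L, root, R): [12, 16, 17, 21, 42, 44, 46, 48]
Preorder (root, L, R): [42, 16, 12, 21, 17, 46, 44, 48]
Postorder (L, R, root): [12, 17, 21, 16, 44, 48, 46, 42]


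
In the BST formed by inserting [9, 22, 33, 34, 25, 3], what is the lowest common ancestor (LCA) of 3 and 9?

Tree insertion order: [9, 22, 33, 34, 25, 3]
Tree (level-order array): [9, 3, 22, None, None, None, 33, 25, 34]
In a BST, the LCA of p=3, q=9 is the first node v on the
root-to-leaf path with p <= v <= q (go left if both < v, right if both > v).
Walk from root:
  at 9: 3 <= 9 <= 9, this is the LCA
LCA = 9


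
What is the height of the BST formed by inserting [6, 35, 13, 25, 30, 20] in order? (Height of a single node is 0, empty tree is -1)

Insertion order: [6, 35, 13, 25, 30, 20]
Tree (level-order array): [6, None, 35, 13, None, None, 25, 20, 30]
Compute height bottom-up (empty subtree = -1):
  height(20) = 1 + max(-1, -1) = 0
  height(30) = 1 + max(-1, -1) = 0
  height(25) = 1 + max(0, 0) = 1
  height(13) = 1 + max(-1, 1) = 2
  height(35) = 1 + max(2, -1) = 3
  height(6) = 1 + max(-1, 3) = 4
Height = 4


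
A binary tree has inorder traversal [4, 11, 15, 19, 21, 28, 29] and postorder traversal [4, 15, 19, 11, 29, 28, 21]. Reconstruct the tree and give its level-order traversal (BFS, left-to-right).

Inorder:   [4, 11, 15, 19, 21, 28, 29]
Postorder: [4, 15, 19, 11, 29, 28, 21]
Algorithm: postorder visits root last, so walk postorder right-to-left;
each value is the root of the current inorder slice — split it at that
value, recurse on the right subtree first, then the left.
Recursive splits:
  root=21; inorder splits into left=[4, 11, 15, 19], right=[28, 29]
  root=28; inorder splits into left=[], right=[29]
  root=29; inorder splits into left=[], right=[]
  root=11; inorder splits into left=[4], right=[15, 19]
  root=19; inorder splits into left=[15], right=[]
  root=15; inorder splits into left=[], right=[]
  root=4; inorder splits into left=[], right=[]
Reconstructed level-order: [21, 11, 28, 4, 19, 29, 15]


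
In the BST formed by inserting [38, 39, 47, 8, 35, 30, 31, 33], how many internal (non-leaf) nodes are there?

Tree built from: [38, 39, 47, 8, 35, 30, 31, 33]
Tree (level-order array): [38, 8, 39, None, 35, None, 47, 30, None, None, None, None, 31, None, 33]
Rule: An internal node has at least one child.
Per-node child counts:
  node 38: 2 child(ren)
  node 8: 1 child(ren)
  node 35: 1 child(ren)
  node 30: 1 child(ren)
  node 31: 1 child(ren)
  node 33: 0 child(ren)
  node 39: 1 child(ren)
  node 47: 0 child(ren)
Matching nodes: [38, 8, 35, 30, 31, 39]
Count of internal (non-leaf) nodes: 6


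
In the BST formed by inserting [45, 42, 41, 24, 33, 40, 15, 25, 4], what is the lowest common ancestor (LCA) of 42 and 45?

Tree insertion order: [45, 42, 41, 24, 33, 40, 15, 25, 4]
Tree (level-order array): [45, 42, None, 41, None, 24, None, 15, 33, 4, None, 25, 40]
In a BST, the LCA of p=42, q=45 is the first node v on the
root-to-leaf path with p <= v <= q (go left if both < v, right if both > v).
Walk from root:
  at 45: 42 <= 45 <= 45, this is the LCA
LCA = 45


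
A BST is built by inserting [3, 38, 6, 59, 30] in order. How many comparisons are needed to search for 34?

Search path for 34: 3 -> 38 -> 6 -> 30
Found: False
Comparisons: 4


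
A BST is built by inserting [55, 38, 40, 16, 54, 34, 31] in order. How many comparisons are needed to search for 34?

Search path for 34: 55 -> 38 -> 16 -> 34
Found: True
Comparisons: 4


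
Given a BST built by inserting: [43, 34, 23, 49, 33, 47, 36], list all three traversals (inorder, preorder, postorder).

Tree insertion order: [43, 34, 23, 49, 33, 47, 36]
Tree (level-order array): [43, 34, 49, 23, 36, 47, None, None, 33]
Inorder (L, root, R): [23, 33, 34, 36, 43, 47, 49]
Preorder (root, L, R): [43, 34, 23, 33, 36, 49, 47]
Postorder (L, R, root): [33, 23, 36, 34, 47, 49, 43]


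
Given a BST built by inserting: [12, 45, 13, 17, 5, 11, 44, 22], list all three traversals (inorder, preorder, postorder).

Tree insertion order: [12, 45, 13, 17, 5, 11, 44, 22]
Tree (level-order array): [12, 5, 45, None, 11, 13, None, None, None, None, 17, None, 44, 22]
Inorder (L, root, R): [5, 11, 12, 13, 17, 22, 44, 45]
Preorder (root, L, R): [12, 5, 11, 45, 13, 17, 44, 22]
Postorder (L, R, root): [11, 5, 22, 44, 17, 13, 45, 12]


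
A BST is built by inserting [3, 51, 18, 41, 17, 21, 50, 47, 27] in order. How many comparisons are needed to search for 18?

Search path for 18: 3 -> 51 -> 18
Found: True
Comparisons: 3


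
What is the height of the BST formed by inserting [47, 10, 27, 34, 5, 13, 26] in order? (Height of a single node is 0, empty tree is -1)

Insertion order: [47, 10, 27, 34, 5, 13, 26]
Tree (level-order array): [47, 10, None, 5, 27, None, None, 13, 34, None, 26]
Compute height bottom-up (empty subtree = -1):
  height(5) = 1 + max(-1, -1) = 0
  height(26) = 1 + max(-1, -1) = 0
  height(13) = 1 + max(-1, 0) = 1
  height(34) = 1 + max(-1, -1) = 0
  height(27) = 1 + max(1, 0) = 2
  height(10) = 1 + max(0, 2) = 3
  height(47) = 1 + max(3, -1) = 4
Height = 4


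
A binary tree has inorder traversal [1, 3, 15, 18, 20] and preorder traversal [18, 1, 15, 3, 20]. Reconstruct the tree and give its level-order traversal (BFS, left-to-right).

Inorder:  [1, 3, 15, 18, 20]
Preorder: [18, 1, 15, 3, 20]
Algorithm: preorder visits root first, so consume preorder in order;
for each root, split the current inorder slice at that value into
left-subtree inorder and right-subtree inorder, then recurse.
Recursive splits:
  root=18; inorder splits into left=[1, 3, 15], right=[20]
  root=1; inorder splits into left=[], right=[3, 15]
  root=15; inorder splits into left=[3], right=[]
  root=3; inorder splits into left=[], right=[]
  root=20; inorder splits into left=[], right=[]
Reconstructed level-order: [18, 1, 20, 15, 3]


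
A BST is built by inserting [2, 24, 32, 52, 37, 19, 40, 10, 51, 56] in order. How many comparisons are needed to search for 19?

Search path for 19: 2 -> 24 -> 19
Found: True
Comparisons: 3


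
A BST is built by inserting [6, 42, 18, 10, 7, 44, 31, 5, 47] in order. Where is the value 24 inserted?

Starting tree (level order): [6, 5, 42, None, None, 18, 44, 10, 31, None, 47, 7]
Insertion path: 6 -> 42 -> 18 -> 31
Result: insert 24 as left child of 31
Final tree (level order): [6, 5, 42, None, None, 18, 44, 10, 31, None, 47, 7, None, 24]


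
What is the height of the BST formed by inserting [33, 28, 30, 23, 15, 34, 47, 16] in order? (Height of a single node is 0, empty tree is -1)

Insertion order: [33, 28, 30, 23, 15, 34, 47, 16]
Tree (level-order array): [33, 28, 34, 23, 30, None, 47, 15, None, None, None, None, None, None, 16]
Compute height bottom-up (empty subtree = -1):
  height(16) = 1 + max(-1, -1) = 0
  height(15) = 1 + max(-1, 0) = 1
  height(23) = 1 + max(1, -1) = 2
  height(30) = 1 + max(-1, -1) = 0
  height(28) = 1 + max(2, 0) = 3
  height(47) = 1 + max(-1, -1) = 0
  height(34) = 1 + max(-1, 0) = 1
  height(33) = 1 + max(3, 1) = 4
Height = 4


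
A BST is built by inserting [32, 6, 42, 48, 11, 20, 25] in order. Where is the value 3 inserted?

Starting tree (level order): [32, 6, 42, None, 11, None, 48, None, 20, None, None, None, 25]
Insertion path: 32 -> 6
Result: insert 3 as left child of 6
Final tree (level order): [32, 6, 42, 3, 11, None, 48, None, None, None, 20, None, None, None, 25]


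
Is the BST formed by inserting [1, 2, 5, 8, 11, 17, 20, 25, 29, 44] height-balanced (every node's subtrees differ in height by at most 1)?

Tree (level-order array): [1, None, 2, None, 5, None, 8, None, 11, None, 17, None, 20, None, 25, None, 29, None, 44]
Definition: a tree is height-balanced if, at every node, |h(left) - h(right)| <= 1 (empty subtree has height -1).
Bottom-up per-node check:
  node 44: h_left=-1, h_right=-1, diff=0 [OK], height=0
  node 29: h_left=-1, h_right=0, diff=1 [OK], height=1
  node 25: h_left=-1, h_right=1, diff=2 [FAIL (|-1-1|=2 > 1)], height=2
  node 20: h_left=-1, h_right=2, diff=3 [FAIL (|-1-2|=3 > 1)], height=3
  node 17: h_left=-1, h_right=3, diff=4 [FAIL (|-1-3|=4 > 1)], height=4
  node 11: h_left=-1, h_right=4, diff=5 [FAIL (|-1-4|=5 > 1)], height=5
  node 8: h_left=-1, h_right=5, diff=6 [FAIL (|-1-5|=6 > 1)], height=6
  node 5: h_left=-1, h_right=6, diff=7 [FAIL (|-1-6|=7 > 1)], height=7
  node 2: h_left=-1, h_right=7, diff=8 [FAIL (|-1-7|=8 > 1)], height=8
  node 1: h_left=-1, h_right=8, diff=9 [FAIL (|-1-8|=9 > 1)], height=9
Node 25 violates the condition: |-1 - 1| = 2 > 1.
Result: Not balanced


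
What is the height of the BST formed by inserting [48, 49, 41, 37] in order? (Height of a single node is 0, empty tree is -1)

Insertion order: [48, 49, 41, 37]
Tree (level-order array): [48, 41, 49, 37]
Compute height bottom-up (empty subtree = -1):
  height(37) = 1 + max(-1, -1) = 0
  height(41) = 1 + max(0, -1) = 1
  height(49) = 1 + max(-1, -1) = 0
  height(48) = 1 + max(1, 0) = 2
Height = 2


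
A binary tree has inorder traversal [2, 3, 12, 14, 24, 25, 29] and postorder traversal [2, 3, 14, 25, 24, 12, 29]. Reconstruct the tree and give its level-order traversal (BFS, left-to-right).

Inorder:   [2, 3, 12, 14, 24, 25, 29]
Postorder: [2, 3, 14, 25, 24, 12, 29]
Algorithm: postorder visits root last, so walk postorder right-to-left;
each value is the root of the current inorder slice — split it at that
value, recurse on the right subtree first, then the left.
Recursive splits:
  root=29; inorder splits into left=[2, 3, 12, 14, 24, 25], right=[]
  root=12; inorder splits into left=[2, 3], right=[14, 24, 25]
  root=24; inorder splits into left=[14], right=[25]
  root=25; inorder splits into left=[], right=[]
  root=14; inorder splits into left=[], right=[]
  root=3; inorder splits into left=[2], right=[]
  root=2; inorder splits into left=[], right=[]
Reconstructed level-order: [29, 12, 3, 24, 2, 14, 25]


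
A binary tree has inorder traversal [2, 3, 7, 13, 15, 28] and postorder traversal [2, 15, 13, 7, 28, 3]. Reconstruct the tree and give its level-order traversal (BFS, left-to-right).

Inorder:   [2, 3, 7, 13, 15, 28]
Postorder: [2, 15, 13, 7, 28, 3]
Algorithm: postorder visits root last, so walk postorder right-to-left;
each value is the root of the current inorder slice — split it at that
value, recurse on the right subtree first, then the left.
Recursive splits:
  root=3; inorder splits into left=[2], right=[7, 13, 15, 28]
  root=28; inorder splits into left=[7, 13, 15], right=[]
  root=7; inorder splits into left=[], right=[13, 15]
  root=13; inorder splits into left=[], right=[15]
  root=15; inorder splits into left=[], right=[]
  root=2; inorder splits into left=[], right=[]
Reconstructed level-order: [3, 2, 28, 7, 13, 15]


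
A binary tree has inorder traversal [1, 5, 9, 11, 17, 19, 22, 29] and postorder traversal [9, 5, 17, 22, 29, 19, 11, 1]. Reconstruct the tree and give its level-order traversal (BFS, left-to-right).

Inorder:   [1, 5, 9, 11, 17, 19, 22, 29]
Postorder: [9, 5, 17, 22, 29, 19, 11, 1]
Algorithm: postorder visits root last, so walk postorder right-to-left;
each value is the root of the current inorder slice — split it at that
value, recurse on the right subtree first, then the left.
Recursive splits:
  root=1; inorder splits into left=[], right=[5, 9, 11, 17, 19, 22, 29]
  root=11; inorder splits into left=[5, 9], right=[17, 19, 22, 29]
  root=19; inorder splits into left=[17], right=[22, 29]
  root=29; inorder splits into left=[22], right=[]
  root=22; inorder splits into left=[], right=[]
  root=17; inorder splits into left=[], right=[]
  root=5; inorder splits into left=[], right=[9]
  root=9; inorder splits into left=[], right=[]
Reconstructed level-order: [1, 11, 5, 19, 9, 17, 29, 22]


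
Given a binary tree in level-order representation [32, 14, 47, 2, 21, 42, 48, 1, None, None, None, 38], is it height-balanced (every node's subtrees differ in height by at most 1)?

Tree (level-order array): [32, 14, 47, 2, 21, 42, 48, 1, None, None, None, 38]
Definition: a tree is height-balanced if, at every node, |h(left) - h(right)| <= 1 (empty subtree has height -1).
Bottom-up per-node check:
  node 1: h_left=-1, h_right=-1, diff=0 [OK], height=0
  node 2: h_left=0, h_right=-1, diff=1 [OK], height=1
  node 21: h_left=-1, h_right=-1, diff=0 [OK], height=0
  node 14: h_left=1, h_right=0, diff=1 [OK], height=2
  node 38: h_left=-1, h_right=-1, diff=0 [OK], height=0
  node 42: h_left=0, h_right=-1, diff=1 [OK], height=1
  node 48: h_left=-1, h_right=-1, diff=0 [OK], height=0
  node 47: h_left=1, h_right=0, diff=1 [OK], height=2
  node 32: h_left=2, h_right=2, diff=0 [OK], height=3
All nodes satisfy the balance condition.
Result: Balanced


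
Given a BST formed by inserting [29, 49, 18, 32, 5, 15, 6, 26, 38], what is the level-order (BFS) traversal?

Tree insertion order: [29, 49, 18, 32, 5, 15, 6, 26, 38]
Tree (level-order array): [29, 18, 49, 5, 26, 32, None, None, 15, None, None, None, 38, 6]
BFS from the root, enqueuing left then right child of each popped node:
  queue [29] -> pop 29, enqueue [18, 49], visited so far: [29]
  queue [18, 49] -> pop 18, enqueue [5, 26], visited so far: [29, 18]
  queue [49, 5, 26] -> pop 49, enqueue [32], visited so far: [29, 18, 49]
  queue [5, 26, 32] -> pop 5, enqueue [15], visited so far: [29, 18, 49, 5]
  queue [26, 32, 15] -> pop 26, enqueue [none], visited so far: [29, 18, 49, 5, 26]
  queue [32, 15] -> pop 32, enqueue [38], visited so far: [29, 18, 49, 5, 26, 32]
  queue [15, 38] -> pop 15, enqueue [6], visited so far: [29, 18, 49, 5, 26, 32, 15]
  queue [38, 6] -> pop 38, enqueue [none], visited so far: [29, 18, 49, 5, 26, 32, 15, 38]
  queue [6] -> pop 6, enqueue [none], visited so far: [29, 18, 49, 5, 26, 32, 15, 38, 6]
Result: [29, 18, 49, 5, 26, 32, 15, 38, 6]


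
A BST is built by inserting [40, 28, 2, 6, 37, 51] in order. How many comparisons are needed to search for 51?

Search path for 51: 40 -> 51
Found: True
Comparisons: 2


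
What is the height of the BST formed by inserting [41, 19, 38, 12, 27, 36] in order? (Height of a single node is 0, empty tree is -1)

Insertion order: [41, 19, 38, 12, 27, 36]
Tree (level-order array): [41, 19, None, 12, 38, None, None, 27, None, None, 36]
Compute height bottom-up (empty subtree = -1):
  height(12) = 1 + max(-1, -1) = 0
  height(36) = 1 + max(-1, -1) = 0
  height(27) = 1 + max(-1, 0) = 1
  height(38) = 1 + max(1, -1) = 2
  height(19) = 1 + max(0, 2) = 3
  height(41) = 1 + max(3, -1) = 4
Height = 4


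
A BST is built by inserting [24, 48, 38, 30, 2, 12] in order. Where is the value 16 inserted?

Starting tree (level order): [24, 2, 48, None, 12, 38, None, None, None, 30]
Insertion path: 24 -> 2 -> 12
Result: insert 16 as right child of 12
Final tree (level order): [24, 2, 48, None, 12, 38, None, None, 16, 30]


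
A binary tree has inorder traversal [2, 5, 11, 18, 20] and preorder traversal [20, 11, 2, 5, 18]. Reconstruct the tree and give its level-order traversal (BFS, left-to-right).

Inorder:  [2, 5, 11, 18, 20]
Preorder: [20, 11, 2, 5, 18]
Algorithm: preorder visits root first, so consume preorder in order;
for each root, split the current inorder slice at that value into
left-subtree inorder and right-subtree inorder, then recurse.
Recursive splits:
  root=20; inorder splits into left=[2, 5, 11, 18], right=[]
  root=11; inorder splits into left=[2, 5], right=[18]
  root=2; inorder splits into left=[], right=[5]
  root=5; inorder splits into left=[], right=[]
  root=18; inorder splits into left=[], right=[]
Reconstructed level-order: [20, 11, 2, 18, 5]


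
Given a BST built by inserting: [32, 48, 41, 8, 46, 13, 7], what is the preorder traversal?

Tree insertion order: [32, 48, 41, 8, 46, 13, 7]
Tree (level-order array): [32, 8, 48, 7, 13, 41, None, None, None, None, None, None, 46]
Preorder traversal: [32, 8, 7, 13, 48, 41, 46]


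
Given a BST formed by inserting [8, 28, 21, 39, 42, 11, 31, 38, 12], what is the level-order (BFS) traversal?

Tree insertion order: [8, 28, 21, 39, 42, 11, 31, 38, 12]
Tree (level-order array): [8, None, 28, 21, 39, 11, None, 31, 42, None, 12, None, 38]
BFS from the root, enqueuing left then right child of each popped node:
  queue [8] -> pop 8, enqueue [28], visited so far: [8]
  queue [28] -> pop 28, enqueue [21, 39], visited so far: [8, 28]
  queue [21, 39] -> pop 21, enqueue [11], visited so far: [8, 28, 21]
  queue [39, 11] -> pop 39, enqueue [31, 42], visited so far: [8, 28, 21, 39]
  queue [11, 31, 42] -> pop 11, enqueue [12], visited so far: [8, 28, 21, 39, 11]
  queue [31, 42, 12] -> pop 31, enqueue [38], visited so far: [8, 28, 21, 39, 11, 31]
  queue [42, 12, 38] -> pop 42, enqueue [none], visited so far: [8, 28, 21, 39, 11, 31, 42]
  queue [12, 38] -> pop 12, enqueue [none], visited so far: [8, 28, 21, 39, 11, 31, 42, 12]
  queue [38] -> pop 38, enqueue [none], visited so far: [8, 28, 21, 39, 11, 31, 42, 12, 38]
Result: [8, 28, 21, 39, 11, 31, 42, 12, 38]


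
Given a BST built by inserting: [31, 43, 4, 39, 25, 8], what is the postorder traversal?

Tree insertion order: [31, 43, 4, 39, 25, 8]
Tree (level-order array): [31, 4, 43, None, 25, 39, None, 8]
Postorder traversal: [8, 25, 4, 39, 43, 31]


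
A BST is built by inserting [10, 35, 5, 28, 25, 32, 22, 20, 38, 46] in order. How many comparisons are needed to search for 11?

Search path for 11: 10 -> 35 -> 28 -> 25 -> 22 -> 20
Found: False
Comparisons: 6


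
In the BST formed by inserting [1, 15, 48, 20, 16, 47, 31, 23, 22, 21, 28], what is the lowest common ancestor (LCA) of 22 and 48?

Tree insertion order: [1, 15, 48, 20, 16, 47, 31, 23, 22, 21, 28]
Tree (level-order array): [1, None, 15, None, 48, 20, None, 16, 47, None, None, 31, None, 23, None, 22, 28, 21]
In a BST, the LCA of p=22, q=48 is the first node v on the
root-to-leaf path with p <= v <= q (go left if both < v, right if both > v).
Walk from root:
  at 1: both 22 and 48 > 1, go right
  at 15: both 22 and 48 > 15, go right
  at 48: 22 <= 48 <= 48, this is the LCA
LCA = 48


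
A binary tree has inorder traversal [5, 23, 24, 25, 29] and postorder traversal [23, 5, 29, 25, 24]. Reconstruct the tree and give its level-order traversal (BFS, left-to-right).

Inorder:   [5, 23, 24, 25, 29]
Postorder: [23, 5, 29, 25, 24]
Algorithm: postorder visits root last, so walk postorder right-to-left;
each value is the root of the current inorder slice — split it at that
value, recurse on the right subtree first, then the left.
Recursive splits:
  root=24; inorder splits into left=[5, 23], right=[25, 29]
  root=25; inorder splits into left=[], right=[29]
  root=29; inorder splits into left=[], right=[]
  root=5; inorder splits into left=[], right=[23]
  root=23; inorder splits into left=[], right=[]
Reconstructed level-order: [24, 5, 25, 23, 29]


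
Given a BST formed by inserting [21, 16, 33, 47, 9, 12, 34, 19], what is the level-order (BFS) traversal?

Tree insertion order: [21, 16, 33, 47, 9, 12, 34, 19]
Tree (level-order array): [21, 16, 33, 9, 19, None, 47, None, 12, None, None, 34]
BFS from the root, enqueuing left then right child of each popped node:
  queue [21] -> pop 21, enqueue [16, 33], visited so far: [21]
  queue [16, 33] -> pop 16, enqueue [9, 19], visited so far: [21, 16]
  queue [33, 9, 19] -> pop 33, enqueue [47], visited so far: [21, 16, 33]
  queue [9, 19, 47] -> pop 9, enqueue [12], visited so far: [21, 16, 33, 9]
  queue [19, 47, 12] -> pop 19, enqueue [none], visited so far: [21, 16, 33, 9, 19]
  queue [47, 12] -> pop 47, enqueue [34], visited so far: [21, 16, 33, 9, 19, 47]
  queue [12, 34] -> pop 12, enqueue [none], visited so far: [21, 16, 33, 9, 19, 47, 12]
  queue [34] -> pop 34, enqueue [none], visited so far: [21, 16, 33, 9, 19, 47, 12, 34]
Result: [21, 16, 33, 9, 19, 47, 12, 34]


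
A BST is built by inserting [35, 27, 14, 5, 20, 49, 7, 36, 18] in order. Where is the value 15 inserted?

Starting tree (level order): [35, 27, 49, 14, None, 36, None, 5, 20, None, None, None, 7, 18]
Insertion path: 35 -> 27 -> 14 -> 20 -> 18
Result: insert 15 as left child of 18
Final tree (level order): [35, 27, 49, 14, None, 36, None, 5, 20, None, None, None, 7, 18, None, None, None, 15]


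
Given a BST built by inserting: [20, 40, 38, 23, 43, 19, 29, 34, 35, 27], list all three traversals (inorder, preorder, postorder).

Tree insertion order: [20, 40, 38, 23, 43, 19, 29, 34, 35, 27]
Tree (level-order array): [20, 19, 40, None, None, 38, 43, 23, None, None, None, None, 29, 27, 34, None, None, None, 35]
Inorder (L, root, R): [19, 20, 23, 27, 29, 34, 35, 38, 40, 43]
Preorder (root, L, R): [20, 19, 40, 38, 23, 29, 27, 34, 35, 43]
Postorder (L, R, root): [19, 27, 35, 34, 29, 23, 38, 43, 40, 20]


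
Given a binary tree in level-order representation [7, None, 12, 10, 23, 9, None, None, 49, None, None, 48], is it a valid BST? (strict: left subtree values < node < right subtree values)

Level-order array: [7, None, 12, 10, 23, 9, None, None, 49, None, None, 48]
Validate using subtree bounds (lo, hi): at each node, require lo < value < hi,
then recurse left with hi=value and right with lo=value.
Preorder trace (stopping at first violation):
  at node 7 with bounds (-inf, +inf): OK
  at node 12 with bounds (7, +inf): OK
  at node 10 with bounds (7, 12): OK
  at node 9 with bounds (7, 10): OK
  at node 23 with bounds (12, +inf): OK
  at node 49 with bounds (23, +inf): OK
  at node 48 with bounds (23, 49): OK
No violation found at any node.
Result: Valid BST


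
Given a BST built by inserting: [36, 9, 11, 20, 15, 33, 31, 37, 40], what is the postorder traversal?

Tree insertion order: [36, 9, 11, 20, 15, 33, 31, 37, 40]
Tree (level-order array): [36, 9, 37, None, 11, None, 40, None, 20, None, None, 15, 33, None, None, 31]
Postorder traversal: [15, 31, 33, 20, 11, 9, 40, 37, 36]


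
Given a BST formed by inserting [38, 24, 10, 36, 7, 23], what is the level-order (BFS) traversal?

Tree insertion order: [38, 24, 10, 36, 7, 23]
Tree (level-order array): [38, 24, None, 10, 36, 7, 23]
BFS from the root, enqueuing left then right child of each popped node:
  queue [38] -> pop 38, enqueue [24], visited so far: [38]
  queue [24] -> pop 24, enqueue [10, 36], visited so far: [38, 24]
  queue [10, 36] -> pop 10, enqueue [7, 23], visited so far: [38, 24, 10]
  queue [36, 7, 23] -> pop 36, enqueue [none], visited so far: [38, 24, 10, 36]
  queue [7, 23] -> pop 7, enqueue [none], visited so far: [38, 24, 10, 36, 7]
  queue [23] -> pop 23, enqueue [none], visited so far: [38, 24, 10, 36, 7, 23]
Result: [38, 24, 10, 36, 7, 23]


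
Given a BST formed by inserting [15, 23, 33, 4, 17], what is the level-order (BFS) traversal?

Tree insertion order: [15, 23, 33, 4, 17]
Tree (level-order array): [15, 4, 23, None, None, 17, 33]
BFS from the root, enqueuing left then right child of each popped node:
  queue [15] -> pop 15, enqueue [4, 23], visited so far: [15]
  queue [4, 23] -> pop 4, enqueue [none], visited so far: [15, 4]
  queue [23] -> pop 23, enqueue [17, 33], visited so far: [15, 4, 23]
  queue [17, 33] -> pop 17, enqueue [none], visited so far: [15, 4, 23, 17]
  queue [33] -> pop 33, enqueue [none], visited so far: [15, 4, 23, 17, 33]
Result: [15, 4, 23, 17, 33]


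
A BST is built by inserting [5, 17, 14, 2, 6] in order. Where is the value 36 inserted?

Starting tree (level order): [5, 2, 17, None, None, 14, None, 6]
Insertion path: 5 -> 17
Result: insert 36 as right child of 17
Final tree (level order): [5, 2, 17, None, None, 14, 36, 6]


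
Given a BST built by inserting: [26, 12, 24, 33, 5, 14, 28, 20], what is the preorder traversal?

Tree insertion order: [26, 12, 24, 33, 5, 14, 28, 20]
Tree (level-order array): [26, 12, 33, 5, 24, 28, None, None, None, 14, None, None, None, None, 20]
Preorder traversal: [26, 12, 5, 24, 14, 20, 33, 28]


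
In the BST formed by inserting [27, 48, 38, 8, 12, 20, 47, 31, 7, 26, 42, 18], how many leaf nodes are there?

Tree built from: [27, 48, 38, 8, 12, 20, 47, 31, 7, 26, 42, 18]
Tree (level-order array): [27, 8, 48, 7, 12, 38, None, None, None, None, 20, 31, 47, 18, 26, None, None, 42]
Rule: A leaf has 0 children.
Per-node child counts:
  node 27: 2 child(ren)
  node 8: 2 child(ren)
  node 7: 0 child(ren)
  node 12: 1 child(ren)
  node 20: 2 child(ren)
  node 18: 0 child(ren)
  node 26: 0 child(ren)
  node 48: 1 child(ren)
  node 38: 2 child(ren)
  node 31: 0 child(ren)
  node 47: 1 child(ren)
  node 42: 0 child(ren)
Matching nodes: [7, 18, 26, 31, 42]
Count of leaf nodes: 5


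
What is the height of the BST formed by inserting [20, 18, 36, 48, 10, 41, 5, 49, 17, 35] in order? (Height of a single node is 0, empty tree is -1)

Insertion order: [20, 18, 36, 48, 10, 41, 5, 49, 17, 35]
Tree (level-order array): [20, 18, 36, 10, None, 35, 48, 5, 17, None, None, 41, 49]
Compute height bottom-up (empty subtree = -1):
  height(5) = 1 + max(-1, -1) = 0
  height(17) = 1 + max(-1, -1) = 0
  height(10) = 1 + max(0, 0) = 1
  height(18) = 1 + max(1, -1) = 2
  height(35) = 1 + max(-1, -1) = 0
  height(41) = 1 + max(-1, -1) = 0
  height(49) = 1 + max(-1, -1) = 0
  height(48) = 1 + max(0, 0) = 1
  height(36) = 1 + max(0, 1) = 2
  height(20) = 1 + max(2, 2) = 3
Height = 3


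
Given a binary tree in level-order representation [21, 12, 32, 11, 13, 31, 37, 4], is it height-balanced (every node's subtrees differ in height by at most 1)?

Tree (level-order array): [21, 12, 32, 11, 13, 31, 37, 4]
Definition: a tree is height-balanced if, at every node, |h(left) - h(right)| <= 1 (empty subtree has height -1).
Bottom-up per-node check:
  node 4: h_left=-1, h_right=-1, diff=0 [OK], height=0
  node 11: h_left=0, h_right=-1, diff=1 [OK], height=1
  node 13: h_left=-1, h_right=-1, diff=0 [OK], height=0
  node 12: h_left=1, h_right=0, diff=1 [OK], height=2
  node 31: h_left=-1, h_right=-1, diff=0 [OK], height=0
  node 37: h_left=-1, h_right=-1, diff=0 [OK], height=0
  node 32: h_left=0, h_right=0, diff=0 [OK], height=1
  node 21: h_left=2, h_right=1, diff=1 [OK], height=3
All nodes satisfy the balance condition.
Result: Balanced


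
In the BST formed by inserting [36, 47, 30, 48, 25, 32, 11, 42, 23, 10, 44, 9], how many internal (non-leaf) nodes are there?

Tree built from: [36, 47, 30, 48, 25, 32, 11, 42, 23, 10, 44, 9]
Tree (level-order array): [36, 30, 47, 25, 32, 42, 48, 11, None, None, None, None, 44, None, None, 10, 23, None, None, 9]
Rule: An internal node has at least one child.
Per-node child counts:
  node 36: 2 child(ren)
  node 30: 2 child(ren)
  node 25: 1 child(ren)
  node 11: 2 child(ren)
  node 10: 1 child(ren)
  node 9: 0 child(ren)
  node 23: 0 child(ren)
  node 32: 0 child(ren)
  node 47: 2 child(ren)
  node 42: 1 child(ren)
  node 44: 0 child(ren)
  node 48: 0 child(ren)
Matching nodes: [36, 30, 25, 11, 10, 47, 42]
Count of internal (non-leaf) nodes: 7


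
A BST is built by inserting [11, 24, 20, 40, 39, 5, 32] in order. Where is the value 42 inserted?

Starting tree (level order): [11, 5, 24, None, None, 20, 40, None, None, 39, None, 32]
Insertion path: 11 -> 24 -> 40
Result: insert 42 as right child of 40
Final tree (level order): [11, 5, 24, None, None, 20, 40, None, None, 39, 42, 32]


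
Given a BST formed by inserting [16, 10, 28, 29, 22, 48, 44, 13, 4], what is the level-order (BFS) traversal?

Tree insertion order: [16, 10, 28, 29, 22, 48, 44, 13, 4]
Tree (level-order array): [16, 10, 28, 4, 13, 22, 29, None, None, None, None, None, None, None, 48, 44]
BFS from the root, enqueuing left then right child of each popped node:
  queue [16] -> pop 16, enqueue [10, 28], visited so far: [16]
  queue [10, 28] -> pop 10, enqueue [4, 13], visited so far: [16, 10]
  queue [28, 4, 13] -> pop 28, enqueue [22, 29], visited so far: [16, 10, 28]
  queue [4, 13, 22, 29] -> pop 4, enqueue [none], visited so far: [16, 10, 28, 4]
  queue [13, 22, 29] -> pop 13, enqueue [none], visited so far: [16, 10, 28, 4, 13]
  queue [22, 29] -> pop 22, enqueue [none], visited so far: [16, 10, 28, 4, 13, 22]
  queue [29] -> pop 29, enqueue [48], visited so far: [16, 10, 28, 4, 13, 22, 29]
  queue [48] -> pop 48, enqueue [44], visited so far: [16, 10, 28, 4, 13, 22, 29, 48]
  queue [44] -> pop 44, enqueue [none], visited so far: [16, 10, 28, 4, 13, 22, 29, 48, 44]
Result: [16, 10, 28, 4, 13, 22, 29, 48, 44]


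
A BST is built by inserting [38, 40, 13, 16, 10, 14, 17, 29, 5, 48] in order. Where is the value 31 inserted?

Starting tree (level order): [38, 13, 40, 10, 16, None, 48, 5, None, 14, 17, None, None, None, None, None, None, None, 29]
Insertion path: 38 -> 13 -> 16 -> 17 -> 29
Result: insert 31 as right child of 29
Final tree (level order): [38, 13, 40, 10, 16, None, 48, 5, None, 14, 17, None, None, None, None, None, None, None, 29, None, 31]


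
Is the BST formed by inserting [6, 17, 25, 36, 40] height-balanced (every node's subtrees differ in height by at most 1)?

Tree (level-order array): [6, None, 17, None, 25, None, 36, None, 40]
Definition: a tree is height-balanced if, at every node, |h(left) - h(right)| <= 1 (empty subtree has height -1).
Bottom-up per-node check:
  node 40: h_left=-1, h_right=-1, diff=0 [OK], height=0
  node 36: h_left=-1, h_right=0, diff=1 [OK], height=1
  node 25: h_left=-1, h_right=1, diff=2 [FAIL (|-1-1|=2 > 1)], height=2
  node 17: h_left=-1, h_right=2, diff=3 [FAIL (|-1-2|=3 > 1)], height=3
  node 6: h_left=-1, h_right=3, diff=4 [FAIL (|-1-3|=4 > 1)], height=4
Node 25 violates the condition: |-1 - 1| = 2 > 1.
Result: Not balanced


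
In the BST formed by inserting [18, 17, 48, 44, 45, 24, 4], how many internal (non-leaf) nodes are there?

Tree built from: [18, 17, 48, 44, 45, 24, 4]
Tree (level-order array): [18, 17, 48, 4, None, 44, None, None, None, 24, 45]
Rule: An internal node has at least one child.
Per-node child counts:
  node 18: 2 child(ren)
  node 17: 1 child(ren)
  node 4: 0 child(ren)
  node 48: 1 child(ren)
  node 44: 2 child(ren)
  node 24: 0 child(ren)
  node 45: 0 child(ren)
Matching nodes: [18, 17, 48, 44]
Count of internal (non-leaf) nodes: 4


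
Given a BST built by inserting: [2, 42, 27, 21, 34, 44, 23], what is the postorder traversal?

Tree insertion order: [2, 42, 27, 21, 34, 44, 23]
Tree (level-order array): [2, None, 42, 27, 44, 21, 34, None, None, None, 23]
Postorder traversal: [23, 21, 34, 27, 44, 42, 2]


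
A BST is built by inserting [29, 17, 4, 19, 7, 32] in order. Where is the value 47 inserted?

Starting tree (level order): [29, 17, 32, 4, 19, None, None, None, 7]
Insertion path: 29 -> 32
Result: insert 47 as right child of 32
Final tree (level order): [29, 17, 32, 4, 19, None, 47, None, 7]


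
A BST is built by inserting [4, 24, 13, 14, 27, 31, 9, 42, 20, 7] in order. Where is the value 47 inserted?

Starting tree (level order): [4, None, 24, 13, 27, 9, 14, None, 31, 7, None, None, 20, None, 42]
Insertion path: 4 -> 24 -> 27 -> 31 -> 42
Result: insert 47 as right child of 42
Final tree (level order): [4, None, 24, 13, 27, 9, 14, None, 31, 7, None, None, 20, None, 42, None, None, None, None, None, 47]


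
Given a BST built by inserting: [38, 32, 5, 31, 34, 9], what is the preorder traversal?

Tree insertion order: [38, 32, 5, 31, 34, 9]
Tree (level-order array): [38, 32, None, 5, 34, None, 31, None, None, 9]
Preorder traversal: [38, 32, 5, 31, 9, 34]


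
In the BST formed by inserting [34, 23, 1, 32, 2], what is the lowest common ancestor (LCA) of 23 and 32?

Tree insertion order: [34, 23, 1, 32, 2]
Tree (level-order array): [34, 23, None, 1, 32, None, 2]
In a BST, the LCA of p=23, q=32 is the first node v on the
root-to-leaf path with p <= v <= q (go left if both < v, right if both > v).
Walk from root:
  at 34: both 23 and 32 < 34, go left
  at 23: 23 <= 23 <= 32, this is the LCA
LCA = 23


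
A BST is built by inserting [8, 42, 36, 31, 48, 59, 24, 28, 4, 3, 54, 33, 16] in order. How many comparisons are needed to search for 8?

Search path for 8: 8
Found: True
Comparisons: 1


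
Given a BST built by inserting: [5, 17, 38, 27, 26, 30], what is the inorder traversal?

Tree insertion order: [5, 17, 38, 27, 26, 30]
Tree (level-order array): [5, None, 17, None, 38, 27, None, 26, 30]
Inorder traversal: [5, 17, 26, 27, 30, 38]


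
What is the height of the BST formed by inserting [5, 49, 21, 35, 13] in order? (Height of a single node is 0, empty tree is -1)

Insertion order: [5, 49, 21, 35, 13]
Tree (level-order array): [5, None, 49, 21, None, 13, 35]
Compute height bottom-up (empty subtree = -1):
  height(13) = 1 + max(-1, -1) = 0
  height(35) = 1 + max(-1, -1) = 0
  height(21) = 1 + max(0, 0) = 1
  height(49) = 1 + max(1, -1) = 2
  height(5) = 1 + max(-1, 2) = 3
Height = 3


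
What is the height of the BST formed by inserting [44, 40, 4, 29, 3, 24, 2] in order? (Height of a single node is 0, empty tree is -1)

Insertion order: [44, 40, 4, 29, 3, 24, 2]
Tree (level-order array): [44, 40, None, 4, None, 3, 29, 2, None, 24]
Compute height bottom-up (empty subtree = -1):
  height(2) = 1 + max(-1, -1) = 0
  height(3) = 1 + max(0, -1) = 1
  height(24) = 1 + max(-1, -1) = 0
  height(29) = 1 + max(0, -1) = 1
  height(4) = 1 + max(1, 1) = 2
  height(40) = 1 + max(2, -1) = 3
  height(44) = 1 + max(3, -1) = 4
Height = 4
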